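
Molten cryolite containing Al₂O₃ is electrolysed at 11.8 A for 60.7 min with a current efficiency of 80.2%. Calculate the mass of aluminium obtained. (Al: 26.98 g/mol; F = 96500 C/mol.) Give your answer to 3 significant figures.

Q = 11.8 × 3642 = 42980 C
n(e⁻) = 42980 / 96500 = 0.4454 mol
Al³⁺ + 3e⁻ → Al, so theoretical m(Al) = 0.1485 × 26.98 = 4.007 g
Actual mass = 80.2% × 4.007 = 3.21 g

3.21 g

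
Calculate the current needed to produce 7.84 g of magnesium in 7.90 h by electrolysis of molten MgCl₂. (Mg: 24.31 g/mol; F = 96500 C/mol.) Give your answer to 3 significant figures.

n(Mg) = 7.84 / 24.31 = 0.3225 mol
Mg²⁺ + 2e⁻ → Mg, so n(e⁻) = 2 × 0.3225 = 0.6450 mol
Q = 0.6450 × 96500 = 62240 C
I = Q / t = 62240 / 28440 s = 2.19 A

2.19 A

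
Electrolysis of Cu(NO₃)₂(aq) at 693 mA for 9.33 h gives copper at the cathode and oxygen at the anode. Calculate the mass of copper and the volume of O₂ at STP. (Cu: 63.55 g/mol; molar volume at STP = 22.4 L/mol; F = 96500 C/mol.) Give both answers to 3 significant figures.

Q = 0.693 × 33588 = 23280 C; n(e⁻) = 23280 / 96500 = 0.2412 mol
Cathode: Cu²⁺ + 2e⁻ → Cu → n(Cu) = 0.2412/2 = 0.1206 mol → 7.66 g
Anode: 2H₂O → O₂ + 4H⁺ + 4e⁻ → n(O₂) = 0.2412/4 = 0.06030 mol → 1.35 L

7.66 g Cu; 1.35 L O₂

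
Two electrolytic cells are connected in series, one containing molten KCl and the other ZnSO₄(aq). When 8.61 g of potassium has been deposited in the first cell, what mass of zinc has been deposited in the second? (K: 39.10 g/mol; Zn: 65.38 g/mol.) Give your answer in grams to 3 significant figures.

7.20 g

n(K) = 8.61 / 39.10 = 0.2202 mol
K⁺ + e⁻ → K, so n(e⁻) = 0.2202 mol
The cells are in series, so the same charge (and hence the same n(e⁻) = 0.2202 mol) passes through both.
Zn²⁺ + 2e⁻ → Zn, so n(Zn) = 0.2202 / 2 = 0.1101 mol
m(Zn) = 0.1101 × 65.38 = 7.20 g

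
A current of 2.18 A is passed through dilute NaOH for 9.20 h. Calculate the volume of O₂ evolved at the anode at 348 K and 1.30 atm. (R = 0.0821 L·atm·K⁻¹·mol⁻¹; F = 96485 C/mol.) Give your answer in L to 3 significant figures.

4.11 L

Q = 2.18 A × 33120 s = 72200 C
n(e⁻) = 72200 / 96485 = 0.7483 mol
2H₂O → O₂ + 4H⁺ + 4e⁻, so n(O₂) = 0.7483 / 4 = 0.1871 mol
V = nRT/P = 0.1871 × 0.0821 × 348 / 1.30 = 4.112 L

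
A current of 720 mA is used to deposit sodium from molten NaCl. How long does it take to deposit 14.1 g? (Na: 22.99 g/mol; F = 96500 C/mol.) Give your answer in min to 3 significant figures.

n(Na) = 14.1 / 22.99 = 0.6133 mol
Na⁺ + e⁻ → Na, so n(e⁻) = 0.6133 mol
Q = 0.6133 × 96500 = 59180 C
t = Q / I = 59180 / 0.720 = 82190 s = 1370 min

1370 min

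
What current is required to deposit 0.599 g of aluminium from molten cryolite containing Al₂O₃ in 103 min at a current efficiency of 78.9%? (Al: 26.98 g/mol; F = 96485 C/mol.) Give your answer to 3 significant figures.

n(Al) = 0.599 / 26.98 = 0.02220 mol
Al³⁺ + 3e⁻ → Al, so n(e⁻) = 3 × 0.02220 = 0.06660 mol
Q = 0.06660 × 96485 / 0.789 = 8144 C
I = Q / t = 8144 / 6180 s = 1.32 A

1.32 A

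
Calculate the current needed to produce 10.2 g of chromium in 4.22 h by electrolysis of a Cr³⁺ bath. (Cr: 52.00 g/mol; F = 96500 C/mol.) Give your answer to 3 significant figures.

3.74 A

n(Cr) = 10.2 / 52.00 = 0.1962 mol
Cr³⁺ + 3e⁻ → Cr, so n(e⁻) = 3 × 0.1962 = 0.5886 mol
Q = 0.5886 × 96500 = 56800 C
I = Q / t = 56800 / 15192 s = 3.74 A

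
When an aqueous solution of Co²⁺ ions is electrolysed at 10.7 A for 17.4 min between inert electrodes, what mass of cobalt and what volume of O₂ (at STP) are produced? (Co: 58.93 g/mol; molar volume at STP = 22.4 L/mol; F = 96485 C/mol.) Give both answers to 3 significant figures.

Q = 10.7 × 1044 = 11170 C; n(e⁻) = 11170 / 96485 = 0.1158 mol
Cathode: Co²⁺ + 2e⁻ → Co → n(Co) = 0.1158/2 = 0.05790 mol → 3.41 g
Anode: 2H₂O → O₂ + 4H⁺ + 4e⁻ → n(O₂) = 0.1158/4 = 0.02895 mol → 0.648 L

3.41 g Co; 0.648 L O₂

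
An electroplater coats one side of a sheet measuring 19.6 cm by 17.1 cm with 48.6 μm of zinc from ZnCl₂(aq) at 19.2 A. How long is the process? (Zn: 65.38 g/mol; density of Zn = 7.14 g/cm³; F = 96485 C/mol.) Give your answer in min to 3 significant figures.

Plated area = 19.6 × 17.1 = 335.2 cm²
Volume = 335.2 × 48.6×10⁻⁴ cm = 1.629 cm³
m(Zn) = 1.629 × 7.14 = 11.63 g
n(Zn) = 11.63 / 65.38 = 0.1779 mol; n(e⁻) = 2 × 0.1779 = 0.3558 mol
Q = 0.3558 × 96485 = 34330 C
t = 34330 / 19.2 = 1788 s = 29.8 min

29.8 min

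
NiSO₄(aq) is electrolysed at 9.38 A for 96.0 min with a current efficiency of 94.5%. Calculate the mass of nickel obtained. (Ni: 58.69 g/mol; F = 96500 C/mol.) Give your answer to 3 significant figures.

Q = 9.38 × 5760 = 54030 C
n(e⁻) = 54030 / 96500 = 0.5599 mol
Ni²⁺ + 2e⁻ → Ni, so theoretical m(Ni) = 0.2800 × 58.69 = 16.43 g
Actual mass = 94.5% × 16.43 = 15.5 g

15.5 g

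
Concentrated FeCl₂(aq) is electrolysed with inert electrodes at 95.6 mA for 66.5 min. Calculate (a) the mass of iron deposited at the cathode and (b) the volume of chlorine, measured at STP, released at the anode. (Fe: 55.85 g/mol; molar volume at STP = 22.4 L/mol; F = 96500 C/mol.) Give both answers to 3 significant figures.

Q = 0.0956 × 3990 = 381.4 C; n(e⁻) = 381.4 / 96500 = 0.003952 mol
Cathode: Fe²⁺ + 2e⁻ → Fe → n(Fe) = 0.003952/2 = 0.001976 mol → 0.110 g
Anode: 2Cl⁻ → Cl₂ + 2e⁻ → n(Cl₂) = 0.003952/2 = 0.001976 mol → 0.0443 L

0.110 g Fe; 0.0443 L Cl₂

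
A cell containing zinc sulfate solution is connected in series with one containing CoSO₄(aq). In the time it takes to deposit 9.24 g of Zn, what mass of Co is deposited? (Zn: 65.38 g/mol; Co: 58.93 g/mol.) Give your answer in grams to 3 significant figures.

n(Zn) = 9.24 / 65.38 = 0.1413 mol
Zn²⁺ + 2e⁻ → Zn, so n(e⁻) = 2 × 0.1413 = 0.2826 mol
Same current for the same time ⇒ same n(e⁻) = 0.2826 mol in both cells.
Co²⁺ + 2e⁻ → Co, so n(Co) = 0.2826 / 2 = 0.1413 mol
m(Co) = 0.1413 × 58.93 = 8.33 g

8.33 g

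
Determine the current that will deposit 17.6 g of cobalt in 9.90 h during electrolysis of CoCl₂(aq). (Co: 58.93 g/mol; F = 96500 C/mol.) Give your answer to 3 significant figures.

n(Co) = 17.6 / 58.93 = 0.2987 mol
Co²⁺ + 2e⁻ → Co, so n(e⁻) = 2 × 0.2987 = 0.5974 mol
Q = 0.5974 × 96500 = 57650 C
I = Q / t = 57650 / 35640 s = 1.62 A

1.62 A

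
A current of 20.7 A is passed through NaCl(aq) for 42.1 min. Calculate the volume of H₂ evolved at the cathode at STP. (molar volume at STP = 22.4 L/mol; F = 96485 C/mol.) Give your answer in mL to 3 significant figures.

6070 mL

Q = 20.7 A × 2526 s = 52290 C
Moles of electrons = 52290 / 96485 = 0.5419 mol
2H⁺ + 2e⁻ → H₂, so n(H₂) = 0.5419 / 2 = 0.2710 mol
V = 0.2710 × 22.4 = 6.070 L
= 6070 mL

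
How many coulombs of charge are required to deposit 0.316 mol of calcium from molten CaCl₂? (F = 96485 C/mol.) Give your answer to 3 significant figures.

Ca²⁺ + 2e⁻ → Ca, so n(e⁻) = 2 × 0.316 = 0.6320 mol
Q = 0.6320 × 96485 = 60980 C

61000 C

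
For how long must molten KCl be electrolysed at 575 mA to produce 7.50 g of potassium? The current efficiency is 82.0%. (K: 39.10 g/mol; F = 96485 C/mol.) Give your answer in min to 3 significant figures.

n(K) = 7.50 / 39.10 = 0.1918 mol
K⁺ + e⁻ → K, so n(e⁻) = 0.1918 mol
Q = 0.1918 × 96485 / 0.820 = 22570 C
t = Q / I = 22570 / 0.575 = 39250 s = 654 min

654 min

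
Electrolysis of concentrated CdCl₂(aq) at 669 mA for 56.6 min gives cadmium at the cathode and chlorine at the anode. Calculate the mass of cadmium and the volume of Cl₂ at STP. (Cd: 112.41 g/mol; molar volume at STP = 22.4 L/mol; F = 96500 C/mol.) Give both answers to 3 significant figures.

1.32 g Cd; 0.264 L Cl₂

Q = 0.669 × 3396 = 2272 C; n(e⁻) = 2272 / 96500 = 0.02354 mol
Cathode: Cd²⁺ + 2e⁻ → Cd → n(Cd) = 0.02354/2 = 0.01177 mol → 1.32 g
Anode: 2Cl⁻ → Cl₂ + 2e⁻ → n(Cl₂) = 0.02354/2 = 0.01177 mol → 0.264 L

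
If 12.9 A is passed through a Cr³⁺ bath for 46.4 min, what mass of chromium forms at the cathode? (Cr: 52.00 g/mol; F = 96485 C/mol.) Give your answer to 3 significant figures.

6.45 g

Q = It = 12.9 × 2784 = 35910 C
n(e⁻) = Q/F = 35910/96485 = 0.3722 mol
Cr³⁺ + 3e⁻ → Cr, so n(Cr) = 0.3722 / 3 = 0.1241 mol
m = 0.1241 × 52.00 = 6.45 g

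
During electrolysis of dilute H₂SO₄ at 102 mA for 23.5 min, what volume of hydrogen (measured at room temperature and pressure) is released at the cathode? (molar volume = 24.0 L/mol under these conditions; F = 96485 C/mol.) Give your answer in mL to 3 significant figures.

17.9 mL

Q = It = 0.102 × 1410 = 143.8 C
n(e⁻) = Q/F = 143.8/96485 = 0.001490 mol
2H⁺ + 2e⁻ → H₂, so n(H₂) = 0.001490 / 2 = 7.450×10^-4 mol
V = 7.450×10^-4 × 24.0 = 0.01788 L
= 17.9 mL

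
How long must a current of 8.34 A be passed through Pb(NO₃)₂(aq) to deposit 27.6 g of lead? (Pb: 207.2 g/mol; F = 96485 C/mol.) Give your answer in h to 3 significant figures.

n(Pb) = 27.6 / 207.2 = 0.1332 mol
Pb²⁺ + 2e⁻ → Pb, so n(e⁻) = 2 × 0.1332 = 0.2664 mol
Q = 0.2664 × 96485 = 25700 C
t = Q / I = 25700 / 8.34 = 3082 s = 0.856 h

0.856 h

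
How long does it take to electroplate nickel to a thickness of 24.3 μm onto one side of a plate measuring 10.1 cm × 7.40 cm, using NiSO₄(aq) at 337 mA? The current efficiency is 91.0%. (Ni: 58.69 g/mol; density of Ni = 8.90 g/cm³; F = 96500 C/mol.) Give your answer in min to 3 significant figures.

289 min

Plated area = 10.1 × 7.40 = 74.74 cm²
Volume = 74.74 × 24.3×10⁻⁴ cm = 0.1816 cm³
m(Ni) = 0.1816 × 8.90 = 1.616 g
n(Ni) = 1.616 / 58.69 = 0.02753 mol; n(e⁻) = 2 × 0.02753 = 0.05506 mol
Q = 0.05506 × 96500 / 0.910 = 5839 C
t = 5839 / 0.337 = 17330 s = 289 min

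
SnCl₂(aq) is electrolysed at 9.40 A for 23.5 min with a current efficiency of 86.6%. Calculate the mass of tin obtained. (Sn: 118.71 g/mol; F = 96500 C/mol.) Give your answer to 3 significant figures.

Q = 9.40 × 1410 = 13250 C
n(e⁻) = 13250 / 96500 = 0.1373 mol
Sn²⁺ + 2e⁻ → Sn, so theoretical m(Sn) = 0.06865 × 118.71 = 8.149 g
Actual mass = 86.6% × 8.149 = 7.06 g

7.06 g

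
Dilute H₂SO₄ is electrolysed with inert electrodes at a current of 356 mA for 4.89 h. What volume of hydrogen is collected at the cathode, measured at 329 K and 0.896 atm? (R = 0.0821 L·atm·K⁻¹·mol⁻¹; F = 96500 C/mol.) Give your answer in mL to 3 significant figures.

979 mL

Q = 0.356 A × 17604 s = 6267 C
n(e⁻) = Q/F = 6267/96500 = 0.06494 mol
2H⁺ + 2e⁻ → H₂, so n(H₂) = 0.06494 / 2 = 0.03247 mol
V = nRT/P = 0.03247 × 0.0821 × 329 / 0.896 = 0.9788 L
= 979 mL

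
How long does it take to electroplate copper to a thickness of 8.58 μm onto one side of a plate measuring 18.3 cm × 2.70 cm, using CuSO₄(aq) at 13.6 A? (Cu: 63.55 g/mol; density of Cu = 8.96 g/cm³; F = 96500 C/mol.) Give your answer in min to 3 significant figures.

1.41 min

Plated area = 18.3 × 2.70 = 49.41 cm²
Volume = 49.41 × 8.58×10⁻⁴ cm = 0.04239 cm³
m(Cu) = 0.04239 × 8.96 = 0.3798 g
n(Cu) = 0.3798 / 63.55 = 0.005976 mol; n(e⁻) = 2 × 0.005976 = 0.01195 mol
Q = 0.01195 × 96500 = 1153 C
t = 1153 / 13.6 = 84.78 s = 1.41 min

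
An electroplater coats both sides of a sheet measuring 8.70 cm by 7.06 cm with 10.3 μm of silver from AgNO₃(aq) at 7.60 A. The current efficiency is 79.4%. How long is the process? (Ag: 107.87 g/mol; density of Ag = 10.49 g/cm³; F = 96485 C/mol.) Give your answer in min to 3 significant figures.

Plated area = 2 × 8.70 × 7.06 = 122.8 cm²
Volume = 122.8 × 10.3×10⁻⁴ cm = 0.1265 cm³
m(Ag) = 0.1265 × 10.49 = 1.327 g
n(Ag) = 1.327 / 107.87 = 0.01230 mol; n(e⁻) = 0.01230 mol
Q = 0.01230 × 96485 / 0.794 = 1495 C
t = 1495 / 7.60 = 196.7 s = 3.28 min

3.28 min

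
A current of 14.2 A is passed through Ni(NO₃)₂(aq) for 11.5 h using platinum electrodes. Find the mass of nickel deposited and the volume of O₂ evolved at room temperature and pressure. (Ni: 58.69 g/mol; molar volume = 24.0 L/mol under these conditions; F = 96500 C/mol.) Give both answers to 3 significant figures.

179 g Ni; 36.6 L O₂

Q = 14.2 × 41400 = 5.879×10^5 C; n(e⁻) = 5.879×10^5 / 96500 = 6.092 mol
Cathode: Ni²⁺ + 2e⁻ → Ni → n(Ni) = 6.092/2 = 3.046 mol → 179 g
Anode: 2H₂O → O₂ + 4H⁺ + 4e⁻ → n(O₂) = 6.092/4 = 1.523 mol → 36.6 L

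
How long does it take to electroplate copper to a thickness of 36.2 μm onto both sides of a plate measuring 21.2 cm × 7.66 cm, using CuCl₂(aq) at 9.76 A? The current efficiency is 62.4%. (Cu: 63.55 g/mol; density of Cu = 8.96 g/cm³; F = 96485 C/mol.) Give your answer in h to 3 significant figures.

1.46 h

Plated area = 2 × 21.2 × 7.66 = 324.8 cm²
Volume = 324.8 × 36.2×10⁻⁴ cm = 1.176 cm³
m(Cu) = 1.176 × 8.96 = 10.54 g
n(Cu) = 10.54 / 63.55 = 0.1659 mol; n(e⁻) = 2 × 0.1659 = 0.3318 mol
Q = 0.3318 × 96485 / 0.624 = 51300 C
t = 51300 / 9.76 = 5256 s = 1.46 h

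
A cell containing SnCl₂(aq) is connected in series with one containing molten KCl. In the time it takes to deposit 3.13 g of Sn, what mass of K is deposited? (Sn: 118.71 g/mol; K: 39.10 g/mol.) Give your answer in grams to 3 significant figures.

n(Sn) = 3.13 / 118.71 = 0.02637 mol
Sn²⁺ + 2e⁻ → Sn, so n(e⁻) = 2 × 0.02637 = 0.05274 mol
Same current for the same time ⇒ same n(e⁻) = 0.05274 mol in both cells.
K⁺ + e⁻ → K, so n(K) = 0.05274 mol
m(K) = 0.05274 × 39.10 = 2.06 g

2.06 g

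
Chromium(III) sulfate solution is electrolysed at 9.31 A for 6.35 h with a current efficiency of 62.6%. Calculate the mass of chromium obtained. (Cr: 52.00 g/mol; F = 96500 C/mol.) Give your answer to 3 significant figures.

23.9 g

Q = 9.31 × 22860 = 2.128×10^5 C
n(e⁻) = 2.128×10^5 / 96500 = 2.205 mol
Cr³⁺ + 3e⁻ → Cr, so theoretical m(Cr) = 0.7350 × 52.00 = 38.22 g
Actual mass = 62.6% × 38.22 = 23.9 g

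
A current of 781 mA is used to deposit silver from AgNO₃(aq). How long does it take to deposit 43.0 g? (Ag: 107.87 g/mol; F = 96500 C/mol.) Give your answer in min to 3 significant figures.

821 min

n(Ag) = 43.0 / 107.87 = 0.3986 mol
Ag⁺ + e⁻ → Ag, so n(e⁻) = 0.3986 mol
Q = 0.3986 × 96500 = 38460 C
t = Q / I = 38460 / 0.781 = 49240 s = 821 min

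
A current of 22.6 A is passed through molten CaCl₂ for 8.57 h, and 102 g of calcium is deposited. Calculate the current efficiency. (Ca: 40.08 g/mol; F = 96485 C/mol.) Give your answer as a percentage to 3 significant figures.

Q = 22.6 × 30852 = 6.973×10^5 C
n(e⁻) = 6.973×10^5 / 96485 = 7.227 mol
Ca²⁺ + 2e⁻ → Ca, so theoretical n(Ca) = 3.614 mol → 144.8 g
Efficiency = 102 / 144.8 = 0.7044 = 70.4%

70.4%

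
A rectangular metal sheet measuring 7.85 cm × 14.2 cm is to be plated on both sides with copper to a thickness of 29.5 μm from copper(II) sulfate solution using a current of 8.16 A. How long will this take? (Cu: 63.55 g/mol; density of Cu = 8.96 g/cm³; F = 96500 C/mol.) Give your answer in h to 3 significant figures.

Plated area = 2 × 7.85 × 14.2 = 222.9 cm²
Volume = 222.9 × 29.5×10⁻⁴ cm = 0.6576 cm³
m(Cu) = 0.6576 × 8.96 = 5.892 g
n(Cu) = 5.892 / 63.55 = 0.09271 mol; n(e⁻) = 2 × 0.09271 = 0.1854 mol
Q = 0.1854 × 96500 = 17890 C
t = 17890 / 8.16 = 2192 s = 0.609 h

0.609 h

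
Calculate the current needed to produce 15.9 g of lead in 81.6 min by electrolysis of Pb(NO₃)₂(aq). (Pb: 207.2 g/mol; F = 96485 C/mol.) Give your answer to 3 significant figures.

n(Pb) = 15.9 / 207.2 = 0.07674 mol
Pb²⁺ + 2e⁻ → Pb, so n(e⁻) = 2 × 0.07674 = 0.1535 mol
Q = 0.1535 × 96485 = 14810 C
I = Q / t = 14810 / 4896 s = 3.02 A

3.02 A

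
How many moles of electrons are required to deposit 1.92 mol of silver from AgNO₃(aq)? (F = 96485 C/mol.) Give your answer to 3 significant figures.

Ag⁺ + e⁻ → Ag, so n(e⁻) = 1 × 1.92 = 1.920 mol

1.92 mol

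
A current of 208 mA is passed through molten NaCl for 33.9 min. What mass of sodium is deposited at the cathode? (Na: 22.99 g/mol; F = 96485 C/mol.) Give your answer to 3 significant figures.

0.101 g

Q = It = 0.208 × 2034 = 423.1 C
n(e⁻) = Q/F = 423.1/96485 = 0.004385 mol
Na⁺ + e⁻ → Na, so n(Na) = 0.004385 mol
m = 0.004385 × 22.99 = 0.101 g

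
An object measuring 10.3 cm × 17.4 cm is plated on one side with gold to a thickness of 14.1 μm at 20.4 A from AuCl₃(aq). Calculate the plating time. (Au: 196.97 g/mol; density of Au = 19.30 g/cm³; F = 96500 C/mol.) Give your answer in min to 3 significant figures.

Plated area = 10.3 × 17.4 = 179.2 cm²
Volume = 179.2 × 14.1×10⁻⁴ cm = 0.2527 cm³
m(Au) = 0.2527 × 19.30 = 4.877 g
n(Au) = 4.877 / 196.97 = 0.02476 mol; n(e⁻) = 3 × 0.02476 = 0.07428 mol
Q = 0.07428 × 96500 = 7168 C
t = 7168 / 20.4 = 351.4 s = 5.86 min

5.86 min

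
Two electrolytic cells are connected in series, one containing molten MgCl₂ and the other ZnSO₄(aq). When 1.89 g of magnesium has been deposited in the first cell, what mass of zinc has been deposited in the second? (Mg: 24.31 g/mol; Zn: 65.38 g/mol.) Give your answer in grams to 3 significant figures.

5.08 g

n(Mg) = 1.89 / 24.31 = 0.07775 mol
Mg²⁺ + 2e⁻ → Mg, so n(e⁻) = 2 × 0.07775 = 0.1555 mol
In series, the same 0.1555 mol of electrons flows through the second cell.
Zn²⁺ + 2e⁻ → Zn, so n(Zn) = 0.1555 / 2 = 0.07775 mol
m(Zn) = 0.07775 × 65.38 = 5.08 g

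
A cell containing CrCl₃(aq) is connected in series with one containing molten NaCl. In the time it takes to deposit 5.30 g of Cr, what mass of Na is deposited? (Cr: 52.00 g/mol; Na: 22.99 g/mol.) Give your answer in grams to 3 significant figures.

n(Cr) = 5.30 / 52.00 = 0.1019 mol
Cr³⁺ + 3e⁻ → Cr, so n(e⁻) = 3 × 0.1019 = 0.3057 mol
Since the cells are in series, n(e⁻) in the Na cell is also 0.3057 mol.
Na⁺ + e⁻ → Na, so n(Na) = 0.3057 mol
m(Na) = 0.3057 × 22.99 = 7.03 g

7.03 g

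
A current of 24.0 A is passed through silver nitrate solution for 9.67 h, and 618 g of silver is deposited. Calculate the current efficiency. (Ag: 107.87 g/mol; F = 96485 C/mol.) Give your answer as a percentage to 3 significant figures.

66.2%

Q = 24.0 × 34812 = 8.355×10^5 C
n(e⁻) = 8.355×10^5 / 96485 = 8.659 mol
Ag⁺ + e⁻ → Ag, so theoretical n(Ag) = 8.659 mol → 934.0 g
Efficiency = 618 / 934.0 = 0.6617 = 66.2%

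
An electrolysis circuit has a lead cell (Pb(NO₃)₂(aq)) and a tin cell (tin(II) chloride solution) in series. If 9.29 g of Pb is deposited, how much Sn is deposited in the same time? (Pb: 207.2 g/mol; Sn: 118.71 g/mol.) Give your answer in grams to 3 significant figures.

5.32 g

n(Pb) = 9.29 / 207.2 = 0.04484 mol
Pb²⁺ + 2e⁻ → Pb, so n(e⁻) = 2 × 0.04484 = 0.08968 mol
In series, the same 0.08968 mol of electrons flows through the second cell.
Sn²⁺ + 2e⁻ → Sn, so n(Sn) = 0.08968 / 2 = 0.04484 mol
m(Sn) = 0.04484 × 118.71 = 5.32 g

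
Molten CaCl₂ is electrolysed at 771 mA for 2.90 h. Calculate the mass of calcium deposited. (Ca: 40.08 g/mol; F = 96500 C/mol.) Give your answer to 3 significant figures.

Q = 0.771 A × 10440 s = 8049 C
n(e⁻) = Q/F = 8049/96500 = 0.08341 mol
Ca²⁺ + 2e⁻ → Ca, so n(Ca) = 0.08341 / 2 = 0.04171 mol
m = 0.04171 × 40.08 = 1.67 g

1.67 g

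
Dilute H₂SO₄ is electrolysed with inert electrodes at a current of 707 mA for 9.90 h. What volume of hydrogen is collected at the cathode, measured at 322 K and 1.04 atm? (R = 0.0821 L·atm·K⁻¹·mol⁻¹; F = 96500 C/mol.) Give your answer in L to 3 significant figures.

3.32 L

Q = It = 0.707 × 35640 = 25200 C
Moles of electrons = 25200 / 96500 = 0.2611 mol
2H⁺ + 2e⁻ → H₂, so n(H₂) = 0.2611 / 2 = 0.1306 mol
V = nRT/P = 0.1306 × 0.0821 × 322 / 1.04 = 3.320 L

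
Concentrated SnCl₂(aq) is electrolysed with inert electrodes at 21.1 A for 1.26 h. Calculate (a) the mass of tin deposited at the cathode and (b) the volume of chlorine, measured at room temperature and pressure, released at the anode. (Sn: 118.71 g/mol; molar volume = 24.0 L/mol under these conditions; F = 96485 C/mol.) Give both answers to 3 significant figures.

Q = 21.1 × 4536 = 95710 C; n(e⁻) = 95710 / 96485 = 0.9920 mol
Cathode: Sn²⁺ + 2e⁻ → Sn → n(Sn) = 0.9920/2 = 0.4960 mol → 58.9 g
Anode: 2Cl⁻ → Cl₂ + 2e⁻ → n(Cl₂) = 0.9920/2 = 0.4960 mol → 11.9 L

58.9 g Sn; 11.9 L Cl₂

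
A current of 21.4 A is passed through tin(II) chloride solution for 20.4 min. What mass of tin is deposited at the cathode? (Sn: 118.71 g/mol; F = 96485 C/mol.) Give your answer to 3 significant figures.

Q = 21.4 A × 1224 s = 26190 C
n(e⁻) = Q/F = 26190/96485 = 0.2714 mol
Sn²⁺ + 2e⁻ → Sn, so n(Sn) = 0.2714 / 2 = 0.1357 mol
m = 0.1357 × 118.71 = 16.1 g

16.1 g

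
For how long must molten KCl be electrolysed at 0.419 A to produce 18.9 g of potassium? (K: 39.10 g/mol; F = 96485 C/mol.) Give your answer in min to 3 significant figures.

n(K) = 18.9 / 39.10 = 0.4834 mol
K⁺ + e⁻ → K, so n(e⁻) = 0.4834 mol
Q = 0.4834 × 96485 = 46640 C
t = Q / I = 46640 / 0.419 = 1.113×10^5 s = 1860 min

1860 min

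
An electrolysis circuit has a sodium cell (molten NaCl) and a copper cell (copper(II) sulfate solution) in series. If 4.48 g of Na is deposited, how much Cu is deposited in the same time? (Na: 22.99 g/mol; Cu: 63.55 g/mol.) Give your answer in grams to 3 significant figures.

n(Na) = 4.48 / 22.99 = 0.1949 mol
Na⁺ + e⁻ → Na, so n(e⁻) = 0.1949 mol
Same current for the same time ⇒ same n(e⁻) = 0.1949 mol in both cells.
Cu²⁺ + 2e⁻ → Cu, so n(Cu) = 0.1949 / 2 = 0.09745 mol
m(Cu) = 0.09745 × 63.55 = 6.19 g

6.19 g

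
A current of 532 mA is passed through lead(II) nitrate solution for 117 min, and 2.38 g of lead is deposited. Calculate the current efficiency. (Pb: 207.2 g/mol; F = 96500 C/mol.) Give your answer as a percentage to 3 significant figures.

59.4%

Q = 0.532 × 7020 = 3735 C
n(e⁻) = 3735 / 96500 = 0.03870 mol
Pb²⁺ + 2e⁻ → Pb, so theoretical n(Pb) = 0.01935 mol → 4.009 g
Efficiency = 2.38 / 4.009 = 0.5937 = 59.4%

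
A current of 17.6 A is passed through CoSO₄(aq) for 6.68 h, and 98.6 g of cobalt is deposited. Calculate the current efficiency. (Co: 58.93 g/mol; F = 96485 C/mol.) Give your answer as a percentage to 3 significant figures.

76.3%

Q = 17.6 × 24048 = 4.232×10^5 C
n(e⁻) = 4.232×10^5 / 96485 = 4.386 mol
Co²⁺ + 2e⁻ → Co, so theoretical n(Co) = 2.193 mol → 129.2 g
Efficiency = 98.6 / 129.2 = 0.7632 = 76.3%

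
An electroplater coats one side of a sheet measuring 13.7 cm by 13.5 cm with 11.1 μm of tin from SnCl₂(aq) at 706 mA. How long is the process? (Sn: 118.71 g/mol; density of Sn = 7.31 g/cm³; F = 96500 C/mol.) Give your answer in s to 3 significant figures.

Plated area = 13.7 × 13.5 = 185.0 cm²
Volume = 185.0 × 11.1×10⁻⁴ cm = 0.2054 cm³
m(Sn) = 0.2054 × 7.31 = 1.501 g
n(Sn) = 1.501 / 118.71 = 0.01264 mol; n(e⁻) = 2 × 0.01264 = 0.02528 mol
Q = 0.02528 × 96500 = 2440 C
t = 2440 / 0.706 = 3456 s

3460 s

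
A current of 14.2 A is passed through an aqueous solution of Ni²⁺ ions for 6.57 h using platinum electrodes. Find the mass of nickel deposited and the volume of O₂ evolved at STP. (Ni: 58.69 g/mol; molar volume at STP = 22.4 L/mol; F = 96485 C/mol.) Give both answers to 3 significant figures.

102 g Ni; 19.5 L O₂

Q = 14.2 × 23652 = 3.359×10^5 C; n(e⁻) = 3.359×10^5 / 96485 = 3.481 mol
Cathode: Ni²⁺ + 2e⁻ → Ni → n(Ni) = 3.481/2 = 1.741 mol → 102 g
Anode: 2H₂O → O₂ + 4H⁺ + 4e⁻ → n(O₂) = 3.481/4 = 0.8703 mol → 19.5 L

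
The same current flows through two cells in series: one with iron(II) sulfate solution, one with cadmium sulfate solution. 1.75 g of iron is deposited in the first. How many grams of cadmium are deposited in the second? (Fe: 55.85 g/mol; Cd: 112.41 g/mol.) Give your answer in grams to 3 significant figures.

3.52 g

n(Fe) = 1.75 / 55.85 = 0.03133 mol
Fe²⁺ + 2e⁻ → Fe, so n(e⁻) = 2 × 0.03133 = 0.06266 mol
In series, the same 0.06266 mol of electrons flows through the second cell.
Cd²⁺ + 2e⁻ → Cd, so n(Cd) = 0.06266 / 2 = 0.03133 mol
m(Cd) = 0.03133 × 112.41 = 3.52 g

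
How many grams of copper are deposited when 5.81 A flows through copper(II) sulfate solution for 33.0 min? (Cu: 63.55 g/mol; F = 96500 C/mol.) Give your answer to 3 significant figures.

Q = 5.81 A × 1980 s = 11500 C
n(e⁻) = 11500 / 96500 = 0.1192 mol
Cu²⁺ + 2e⁻ → Cu, so n(Cu) = 0.1192 / 2 = 0.05960 mol
m = 0.05960 × 63.55 = 3.79 g

3.79 g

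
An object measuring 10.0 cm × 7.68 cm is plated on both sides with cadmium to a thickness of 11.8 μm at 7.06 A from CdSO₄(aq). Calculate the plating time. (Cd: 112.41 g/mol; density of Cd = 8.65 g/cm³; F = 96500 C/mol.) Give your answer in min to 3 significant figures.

Plated area = 2 × 10.0 × 7.68 = 153.6 cm²
Volume = 153.6 × 11.8×10⁻⁴ cm = 0.1812 cm³
m(Cd) = 0.1812 × 8.65 = 1.567 g
n(Cd) = 1.567 / 112.41 = 0.01394 mol; n(e⁻) = 2 × 0.01394 = 0.02788 mol
Q = 0.02788 × 96500 = 2690 C
t = 2690 / 7.06 = 381.0 s = 6.35 min

6.35 min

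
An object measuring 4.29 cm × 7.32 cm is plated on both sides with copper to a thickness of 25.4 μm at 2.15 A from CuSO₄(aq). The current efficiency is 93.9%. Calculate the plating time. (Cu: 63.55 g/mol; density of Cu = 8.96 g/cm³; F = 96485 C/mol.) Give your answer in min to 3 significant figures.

Plated area = 2 × 4.29 × 7.32 = 62.81 cm²
Volume = 62.81 × 25.4×10⁻⁴ cm = 0.1595 cm³
m(Cu) = 0.1595 × 8.96 = 1.429 g
n(Cu) = 1.429 / 63.55 = 0.02249 mol; n(e⁻) = 2 × 0.02249 = 0.04498 mol
Q = 0.04498 × 96485 / 0.939 = 4622 C
t = 4622 / 2.15 = 2150 s = 35.8 min

35.8 min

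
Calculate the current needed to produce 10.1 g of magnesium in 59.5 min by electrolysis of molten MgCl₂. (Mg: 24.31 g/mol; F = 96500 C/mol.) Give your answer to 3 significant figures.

22.5 A

n(Mg) = 10.1 / 24.31 = 0.4155 mol
Mg²⁺ + 2e⁻ → Mg, so n(e⁻) = 2 × 0.4155 = 0.8310 mol
Q = 0.8310 × 96500 = 80190 C
I = Q / t = 80190 / 3570 s = 22.5 A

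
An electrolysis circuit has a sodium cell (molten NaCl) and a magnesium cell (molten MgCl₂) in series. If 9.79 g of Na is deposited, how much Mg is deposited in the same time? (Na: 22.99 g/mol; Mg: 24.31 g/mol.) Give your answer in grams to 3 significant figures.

n(Na) = 9.79 / 22.99 = 0.4258 mol
Na⁺ + e⁻ → Na, so n(e⁻) = 0.4258 mol
Since the cells are in series, n(e⁻) in the Mg cell is also 0.4258 mol.
Mg²⁺ + 2e⁻ → Mg, so n(Mg) = 0.4258 / 2 = 0.2129 mol
m(Mg) = 0.2129 × 24.31 = 5.18 g

5.18 g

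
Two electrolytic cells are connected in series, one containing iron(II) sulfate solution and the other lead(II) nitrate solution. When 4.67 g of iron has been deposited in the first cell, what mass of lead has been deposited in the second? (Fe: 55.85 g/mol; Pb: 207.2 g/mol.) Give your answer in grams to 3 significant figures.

17.3 g

n(Fe) = 4.67 / 55.85 = 0.08362 mol
Fe²⁺ + 2e⁻ → Fe, so n(e⁻) = 2 × 0.08362 = 0.1672 mol
The cells are in series, so the same charge (and hence the same n(e⁻) = 0.1672 mol) passes through both.
Pb²⁺ + 2e⁻ → Pb, so n(Pb) = 0.1672 / 2 = 0.08360 mol
m(Pb) = 0.08360 × 207.2 = 17.3 g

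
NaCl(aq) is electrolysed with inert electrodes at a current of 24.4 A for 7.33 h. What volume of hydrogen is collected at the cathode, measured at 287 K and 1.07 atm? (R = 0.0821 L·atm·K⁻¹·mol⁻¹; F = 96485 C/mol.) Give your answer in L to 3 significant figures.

73.5 L

Charge passed = 24.4 × 26388 = 6.439×10^5 C
n(e⁻) = Q/F = 6.439×10^5/96485 = 6.674 mol
2H⁺ + 2e⁻ → H₂, so n(H₂) = 6.674 / 2 = 3.337 mol
V = nRT/P = 3.337 × 0.0821 × 287 / 1.07 = 73.48 L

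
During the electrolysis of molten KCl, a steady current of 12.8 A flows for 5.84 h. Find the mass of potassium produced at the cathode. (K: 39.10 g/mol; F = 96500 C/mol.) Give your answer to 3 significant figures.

109 g

Charge passed = 12.8 × 21024 = 2.691×10^5 C
n(e⁻) = Q/F = 2.691×10^5/96500 = 2.789 mol
K⁺ + e⁻ → K, so n(K) = 2.789 mol
m = 2.789 × 39.10 = 109 g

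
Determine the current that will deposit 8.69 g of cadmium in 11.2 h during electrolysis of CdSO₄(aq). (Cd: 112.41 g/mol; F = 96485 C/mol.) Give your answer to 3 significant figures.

n(Cd) = 8.69 / 112.41 = 0.07731 mol
Cd²⁺ + 2e⁻ → Cd, so n(e⁻) = 2 × 0.07731 = 0.1546 mol
Q = 0.1546 × 96485 = 14920 C
I = Q / t = 14920 / 40320 s = 0.370 A

0.370 A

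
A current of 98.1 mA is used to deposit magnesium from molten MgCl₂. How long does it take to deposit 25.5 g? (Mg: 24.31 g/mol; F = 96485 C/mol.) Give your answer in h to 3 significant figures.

n(Mg) = 25.5 / 24.31 = 1.049 mol
Mg²⁺ + 2e⁻ → Mg, so n(e⁻) = 2 × 1.049 = 2.098 mol
Q = 2.098 × 96485 = 2.024×10^5 C
t = Q / I = 2.024×10^5 / 0.0981 = 2.063×10^6 s = 573 h

573 h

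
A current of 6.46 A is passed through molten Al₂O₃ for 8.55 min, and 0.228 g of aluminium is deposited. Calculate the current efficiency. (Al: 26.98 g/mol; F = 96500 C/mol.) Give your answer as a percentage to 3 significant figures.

Q = 6.46 × 513 = 3314 C
n(e⁻) = 3314 / 96500 = 0.03434 mol
Al³⁺ + 3e⁻ → Al, so theoretical n(Al) = 0.01145 mol → 0.3089 g
Efficiency = 0.228 / 0.3089 = 0.7381 = 73.8%

73.8%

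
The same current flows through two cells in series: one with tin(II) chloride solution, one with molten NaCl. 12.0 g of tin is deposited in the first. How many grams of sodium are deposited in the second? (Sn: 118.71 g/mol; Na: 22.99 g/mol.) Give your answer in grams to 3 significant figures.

n(Sn) = 12.0 / 118.71 = 0.1011 mol
Sn²⁺ + 2e⁻ → Sn, so n(e⁻) = 2 × 0.1011 = 0.2022 mol
In series, the same 0.2022 mol of electrons flows through the second cell.
Na⁺ + e⁻ → Na, so n(Na) = 0.2022 mol
m(Na) = 0.2022 × 22.99 = 4.65 g

4.65 g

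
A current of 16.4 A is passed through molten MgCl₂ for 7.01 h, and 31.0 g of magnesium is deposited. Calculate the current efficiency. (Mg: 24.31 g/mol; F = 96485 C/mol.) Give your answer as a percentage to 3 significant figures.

59.5%

Q = 16.4 × 25236 = 4.139×10^5 C
n(e⁻) = 4.139×10^5 / 96485 = 4.290 mol
Mg²⁺ + 2e⁻ → Mg, so theoretical n(Mg) = 2.145 mol → 52.14 g
Efficiency = 31.0 / 52.14 = 0.5946 = 59.5%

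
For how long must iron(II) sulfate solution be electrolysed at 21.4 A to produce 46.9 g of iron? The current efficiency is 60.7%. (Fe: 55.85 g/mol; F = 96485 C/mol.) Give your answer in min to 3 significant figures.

208 min

n(Fe) = 46.9 / 55.85 = 0.8397 mol
Fe²⁺ + 2e⁻ → Fe, so n(e⁻) = 2 × 0.8397 = 1.679 mol
Q = 1.679 × 96485 / 0.607 = 2.669×10^5 C
t = Q / I = 2.669×10^5 / 21.4 = 12470 s = 208 min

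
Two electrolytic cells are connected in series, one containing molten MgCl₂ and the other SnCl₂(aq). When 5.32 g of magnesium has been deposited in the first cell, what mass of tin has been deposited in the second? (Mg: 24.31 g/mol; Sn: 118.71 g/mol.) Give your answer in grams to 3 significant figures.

26.0 g

n(Mg) = 5.32 / 24.31 = 0.2188 mol
Mg²⁺ + 2e⁻ → Mg, so n(e⁻) = 2 × 0.2188 = 0.4376 mol
In series, the same 0.4376 mol of electrons flows through the second cell.
Sn²⁺ + 2e⁻ → Sn, so n(Sn) = 0.4376 / 2 = 0.2188 mol
m(Sn) = 0.2188 × 118.71 = 26.0 g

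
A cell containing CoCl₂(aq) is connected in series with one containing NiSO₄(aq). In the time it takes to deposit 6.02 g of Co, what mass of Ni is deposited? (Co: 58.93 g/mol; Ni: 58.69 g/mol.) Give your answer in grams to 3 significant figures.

n(Co) = 6.02 / 58.93 = 0.1022 mol
Co²⁺ + 2e⁻ → Co, so n(e⁻) = 2 × 0.1022 = 0.2044 mol
Since the cells are in series, n(e⁻) in the Ni cell is also 0.2044 mol.
Ni²⁺ + 2e⁻ → Ni, so n(Ni) = 0.2044 / 2 = 0.1022 mol
m(Ni) = 0.1022 × 58.69 = 6.00 g

6.00 g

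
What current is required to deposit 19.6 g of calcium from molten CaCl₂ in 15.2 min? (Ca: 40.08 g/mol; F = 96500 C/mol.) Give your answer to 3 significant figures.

103 A

n(Ca) = 19.6 / 40.08 = 0.4890 mol
Ca²⁺ + 2e⁻ → Ca, so n(e⁻) = 2 × 0.4890 = 0.9780 mol
Q = 0.9780 × 96500 = 94380 C
I = Q / t = 94380 / 912 s = 103 A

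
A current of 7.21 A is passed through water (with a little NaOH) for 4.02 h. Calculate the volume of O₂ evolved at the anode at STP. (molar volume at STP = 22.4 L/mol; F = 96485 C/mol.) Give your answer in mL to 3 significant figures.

6060 mL

Q = It = 7.21 × 14472 = 1.043×10^5 C
Moles of electrons = 1.043×10^5 / 96485 = 1.081 mol
2H₂O → O₂ + 4H⁺ + 4e⁻, so n(O₂) = 1.081 / 4 = 0.2703 mol
V = 0.2703 × 22.4 = 6.055 L
= 6060 mL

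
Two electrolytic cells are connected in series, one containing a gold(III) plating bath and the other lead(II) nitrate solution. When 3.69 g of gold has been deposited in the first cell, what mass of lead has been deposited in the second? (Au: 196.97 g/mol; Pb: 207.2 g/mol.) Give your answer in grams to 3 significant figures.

n(Au) = 3.69 / 196.97 = 0.01873 mol
Au³⁺ + 3e⁻ → Au, so n(e⁻) = 3 × 0.01873 = 0.05619 mol
The cells are in series, so the same charge (and hence the same n(e⁻) = 0.05619 mol) passes through both.
Pb²⁺ + 2e⁻ → Pb, so n(Pb) = 0.05619 / 2 = 0.02810 mol
m(Pb) = 0.02810 × 207.2 = 5.82 g

5.82 g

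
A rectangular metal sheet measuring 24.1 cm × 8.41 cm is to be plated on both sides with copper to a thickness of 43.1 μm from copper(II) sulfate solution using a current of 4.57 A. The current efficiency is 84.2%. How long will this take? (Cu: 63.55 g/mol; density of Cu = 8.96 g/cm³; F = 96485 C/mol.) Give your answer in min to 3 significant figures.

Plated area = 2 × 24.1 × 8.41 = 405.4 cm²
Volume = 405.4 × 43.1×10⁻⁴ cm = 1.747 cm³
m(Cu) = 1.747 × 8.96 = 15.65 g
n(Cu) = 15.65 / 63.55 = 0.2463 mol; n(e⁻) = 2 × 0.2463 = 0.4926 mol
Q = 0.4926 × 96485 / 0.842 = 56450 C
t = 56450 / 4.57 = 12350 s = 206 min

206 min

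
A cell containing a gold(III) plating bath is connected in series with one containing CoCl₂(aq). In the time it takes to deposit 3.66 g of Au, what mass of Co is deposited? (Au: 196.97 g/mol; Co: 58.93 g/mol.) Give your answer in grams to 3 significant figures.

n(Au) = 3.66 / 196.97 = 0.01858 mol
Au³⁺ + 3e⁻ → Au, so n(e⁻) = 3 × 0.01858 = 0.05574 mol
Same current for the same time ⇒ same n(e⁻) = 0.05574 mol in both cells.
Co²⁺ + 2e⁻ → Co, so n(Co) = 0.05574 / 2 = 0.02787 mol
m(Co) = 0.02787 × 58.93 = 1.64 g

1.64 g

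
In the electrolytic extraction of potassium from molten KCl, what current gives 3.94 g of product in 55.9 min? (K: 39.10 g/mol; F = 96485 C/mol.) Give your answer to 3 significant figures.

2.90 A

n(K) = 3.94 / 39.10 = 0.1008 mol
K⁺ + e⁻ → K, so n(e⁻) = 0.1008 mol
Q = 0.1008 × 96485 = 9726 C
I = Q / t = 9726 / 3354 s = 2.90 A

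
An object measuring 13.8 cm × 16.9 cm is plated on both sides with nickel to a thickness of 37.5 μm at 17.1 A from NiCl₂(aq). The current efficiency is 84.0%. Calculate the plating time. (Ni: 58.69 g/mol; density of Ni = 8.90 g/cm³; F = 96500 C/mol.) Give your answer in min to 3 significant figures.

Plated area = 2 × 13.8 × 16.9 = 466.4 cm²
Volume = 466.4 × 37.5×10⁻⁴ cm = 1.749 cm³
m(Ni) = 1.749 × 8.90 = 15.57 g
n(Ni) = 15.57 / 58.69 = 0.2653 mol; n(e⁻) = 2 × 0.2653 = 0.5306 mol
Q = 0.5306 × 96500 / 0.840 = 60960 C
t = 60960 / 17.1 = 3565 s = 59.4 min

59.4 min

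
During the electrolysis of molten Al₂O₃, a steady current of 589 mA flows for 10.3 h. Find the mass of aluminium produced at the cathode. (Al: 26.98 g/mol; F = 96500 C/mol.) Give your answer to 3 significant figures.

2.04 g

Charge passed = 0.589 × 37080 = 21840 C
n(e⁻) = 21840 / 96500 = 0.2263 mol
Al³⁺ + 3e⁻ → Al, so n(Al) = 0.2263 / 3 = 0.07543 mol
m = 0.07543 × 26.98 = 2.04 g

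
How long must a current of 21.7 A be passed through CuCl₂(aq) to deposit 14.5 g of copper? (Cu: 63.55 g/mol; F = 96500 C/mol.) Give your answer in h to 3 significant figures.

0.564 h

n(Cu) = 14.5 / 63.55 = 0.2282 mol
Cu²⁺ + 2e⁻ → Cu, so n(e⁻) = 2 × 0.2282 = 0.4564 mol
Q = 0.4564 × 96500 = 44040 C
t = Q / I = 44040 / 21.7 = 2029 s = 0.564 h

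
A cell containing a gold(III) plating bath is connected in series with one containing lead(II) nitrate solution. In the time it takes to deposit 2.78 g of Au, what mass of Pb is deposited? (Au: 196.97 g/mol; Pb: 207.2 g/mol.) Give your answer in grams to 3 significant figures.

4.39 g

n(Au) = 2.78 / 196.97 = 0.01411 mol
Au³⁺ + 3e⁻ → Au, so n(e⁻) = 3 × 0.01411 = 0.04233 mol
Since the cells are in series, n(e⁻) in the Pb cell is also 0.04233 mol.
Pb²⁺ + 2e⁻ → Pb, so n(Pb) = 0.04233 / 2 = 0.02117 mol
m(Pb) = 0.02117 × 207.2 = 4.39 g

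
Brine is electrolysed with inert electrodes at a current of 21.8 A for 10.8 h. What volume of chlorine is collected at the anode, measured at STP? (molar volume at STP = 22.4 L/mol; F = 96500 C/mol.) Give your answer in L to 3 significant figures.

Charge passed = 21.8 × 38880 = 8.476×10^5 C
n(e⁻) = Q/F = 8.476×10^5/96500 = 8.783 mol
2Cl⁻ → Cl₂ + 2e⁻, so n(Cl₂) = 8.783 / 2 = 4.392 mol
V = 4.392 × 22.4 = 98.38 L

98.4 L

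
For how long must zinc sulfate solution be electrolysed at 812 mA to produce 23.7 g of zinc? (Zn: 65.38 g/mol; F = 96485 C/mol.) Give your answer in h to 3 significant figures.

n(Zn) = 23.7 / 65.38 = 0.3625 mol
Zn²⁺ + 2e⁻ → Zn, so n(e⁻) = 2 × 0.3625 = 0.7250 mol
Q = 0.7250 × 96485 = 69950 C
t = Q / I = 69950 / 0.812 = 86150 s = 23.9 h

23.9 h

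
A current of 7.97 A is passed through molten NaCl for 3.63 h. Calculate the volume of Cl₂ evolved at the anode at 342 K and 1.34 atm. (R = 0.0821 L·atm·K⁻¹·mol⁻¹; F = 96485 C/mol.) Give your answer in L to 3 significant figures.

11.3 L

Q = It = 7.97 × 13068 = 1.042×10^5 C
n(e⁻) = 1.042×10^5 / 96485 = 1.080 mol
2Cl⁻ → Cl₂ + 2e⁻, so n(Cl₂) = 1.080 / 2 = 0.5400 mol
V = nRT/P = 0.5400 × 0.0821 × 342 / 1.34 = 11.32 L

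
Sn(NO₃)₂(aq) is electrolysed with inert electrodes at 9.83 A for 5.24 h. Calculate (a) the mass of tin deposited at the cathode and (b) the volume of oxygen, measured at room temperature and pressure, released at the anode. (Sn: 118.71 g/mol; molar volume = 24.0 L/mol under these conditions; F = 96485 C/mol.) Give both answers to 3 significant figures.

Q = 9.83 × 18864 = 1.854×10^5 C; n(e⁻) = 1.854×10^5 / 96485 = 1.922 mol
Cathode: Sn²⁺ + 2e⁻ → Sn → n(Sn) = 1.922/2 = 0.9610 mol → 114 g
Anode: 2H₂O → O₂ + 4H⁺ + 4e⁻ → n(O₂) = 1.922/4 = 0.4805 mol → 11.5 L

114 g Sn; 11.5 L O₂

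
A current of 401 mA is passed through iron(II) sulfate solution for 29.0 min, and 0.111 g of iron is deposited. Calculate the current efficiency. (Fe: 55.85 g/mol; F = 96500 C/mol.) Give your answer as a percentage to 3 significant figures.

Q = 0.401 × 1740 = 697.7 C
n(e⁻) = 697.7 / 96500 = 0.007230 mol
Fe²⁺ + 2e⁻ → Fe, so theoretical n(Fe) = 0.003615 mol → 0.2019 g
Efficiency = 0.111 / 0.2019 = 0.5498 = 55.0%

55.0%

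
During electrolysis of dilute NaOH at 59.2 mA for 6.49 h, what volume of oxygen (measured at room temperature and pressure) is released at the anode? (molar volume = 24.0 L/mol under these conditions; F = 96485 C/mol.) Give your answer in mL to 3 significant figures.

86.0 mL

Q = It = 0.0592 × 23364 = 1383 C
n(e⁻) = Q/F = 1383/96485 = 0.01433 mol
2H₂O → O₂ + 4H⁺ + 4e⁻, so n(O₂) = 0.01433 / 4 = 0.003583 mol
V = 0.003583 × 24.0 = 0.08599 L
= 86.0 mL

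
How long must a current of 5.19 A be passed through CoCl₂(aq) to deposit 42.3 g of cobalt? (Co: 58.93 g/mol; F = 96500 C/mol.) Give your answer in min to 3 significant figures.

445 min

n(Co) = 42.3 / 58.93 = 0.7178 mol
Co²⁺ + 2e⁻ → Co, so n(e⁻) = 2 × 0.7178 = 1.436 mol
Q = 1.436 × 96500 = 1.386×10^5 C
t = Q / I = 1.386×10^5 / 5.19 = 26710 s = 445 min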